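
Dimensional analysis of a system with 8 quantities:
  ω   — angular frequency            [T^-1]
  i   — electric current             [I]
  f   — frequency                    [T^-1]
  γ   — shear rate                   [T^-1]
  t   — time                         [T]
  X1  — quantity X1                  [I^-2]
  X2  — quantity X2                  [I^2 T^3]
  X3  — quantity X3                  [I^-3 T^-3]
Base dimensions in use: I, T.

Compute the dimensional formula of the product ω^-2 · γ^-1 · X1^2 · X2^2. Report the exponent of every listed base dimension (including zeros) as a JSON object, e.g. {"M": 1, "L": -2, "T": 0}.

Exponent matrix [I,T] × [ω,i,f,γ,t,X1,X2,X3]:
  I: [ 0  1  0  0  0 -2  2 -3]
  T: [-1  0 -1 -1  1  0  3 -3]
  [I]: (-2)·0+(-1)·0+(2)·-2+(2)·2 = 0
  [T]: (-2)·-1+(-1)·-1+(2)·0+(2)·3 = 9
⇒ T^9

{"I": 0, "T": 9}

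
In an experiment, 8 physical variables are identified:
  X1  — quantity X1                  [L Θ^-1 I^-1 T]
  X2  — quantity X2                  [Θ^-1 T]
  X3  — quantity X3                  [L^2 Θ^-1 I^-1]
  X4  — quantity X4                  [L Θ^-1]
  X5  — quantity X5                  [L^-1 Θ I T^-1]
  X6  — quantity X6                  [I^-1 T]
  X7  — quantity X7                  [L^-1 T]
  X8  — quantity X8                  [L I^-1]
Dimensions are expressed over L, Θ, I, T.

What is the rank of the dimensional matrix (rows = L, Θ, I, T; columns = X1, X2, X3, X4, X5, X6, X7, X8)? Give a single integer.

3

Write exponents as rows L,Θ,I,T / cols X1,X2,X3,X4,X5,X6,X7,X8:
  L: [ 1  0  2  1 -1  0 -1  1]
  Θ: [-1 -1 -1 -1  1  0  0  0]
  I: [-1  0 -1  0  1 -1  0 -1]
  T: [ 1  1  0  0 -1  1  1  0]
RREF → pivots at {X1,X2,X3} ⇒ r = 3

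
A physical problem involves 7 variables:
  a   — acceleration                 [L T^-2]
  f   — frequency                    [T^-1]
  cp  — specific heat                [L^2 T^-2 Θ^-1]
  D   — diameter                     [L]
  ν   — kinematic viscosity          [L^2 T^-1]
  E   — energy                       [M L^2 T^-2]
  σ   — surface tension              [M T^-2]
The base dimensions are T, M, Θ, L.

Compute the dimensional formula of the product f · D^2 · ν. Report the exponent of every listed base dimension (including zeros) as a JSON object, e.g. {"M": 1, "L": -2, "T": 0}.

Write exponents as rows T,M,Θ,L / cols a,f,cp,D,ν,E,σ:
  T: [-2 -1 -2  0 -1 -2 -2]
  M: [ 0  0  0  0  0  1  1]
  Θ: [ 0  0 -1  0  0  0  0]
  L: [ 1  0  2  1  2  2  0]
  [T]: (1)·-1+(2)·0+(1)·-1 = -2
  [M]: (1)·0+(2)·0+(1)·0 = 0
  [Θ]: (1)·0+(2)·0+(1)·0 = 0
  [L]: (1)·0+(2)·1+(1)·2 = 4
⇒ T^-2 L^4

{"T": -2, "M": 0, "Θ": 0, "L": 4}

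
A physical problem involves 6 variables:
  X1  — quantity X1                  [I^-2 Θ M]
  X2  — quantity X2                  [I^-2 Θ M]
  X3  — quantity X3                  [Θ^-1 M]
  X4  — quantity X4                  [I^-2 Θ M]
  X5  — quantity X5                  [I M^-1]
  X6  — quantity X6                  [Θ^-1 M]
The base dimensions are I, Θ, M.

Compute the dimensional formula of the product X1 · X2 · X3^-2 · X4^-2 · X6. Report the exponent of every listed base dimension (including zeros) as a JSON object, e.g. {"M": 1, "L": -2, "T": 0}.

Write exponents as rows I,Θ,M / cols X1,X2,X3,X4,X5,X6:
  I: [-2 -2  0 -2  1  0]
  Θ: [ 1  1 -1  1  0 -1]
  M: [ 1  1  1  1 -1  1]
  [I]: (1)·-2+(1)·-2+(-2)·0+(-2)·-2+(1)·0 = 0
  [Θ]: (1)·1+(1)·1+(-2)·-1+(-2)·1+(1)·-1 = 1
  [M]: (1)·1+(1)·1+(-2)·1+(-2)·1+(1)·1 = -1
⇒ Θ M^-1

{"I": 0, "Θ": 1, "M": -1}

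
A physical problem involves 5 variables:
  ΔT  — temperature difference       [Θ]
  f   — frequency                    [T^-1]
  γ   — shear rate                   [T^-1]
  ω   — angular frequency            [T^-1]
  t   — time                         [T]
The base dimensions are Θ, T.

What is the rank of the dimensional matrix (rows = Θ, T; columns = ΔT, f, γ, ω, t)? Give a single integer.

2

Exponent matrix [Θ,T] × [ΔT,f,γ,ω,t]:
  Θ: [ 1  0  0  0  0]
  T: [ 0 -1 -1 -1  1]
RREF → pivots at {ΔT,f} ⇒ r = 2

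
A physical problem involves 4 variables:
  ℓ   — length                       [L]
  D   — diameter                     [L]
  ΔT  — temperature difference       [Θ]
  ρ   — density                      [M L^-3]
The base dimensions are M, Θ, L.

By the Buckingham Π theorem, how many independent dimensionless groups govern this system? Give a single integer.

Write exponents as rows M,Θ,L / cols ℓ,D,ΔT,ρ:
  M: [ 0  0  0  1]
  Θ: [ 0  0  1  0]
  L: [ 1  1  0 -3]
RREF → pivots at {ℓ,ΔT,ρ} ⇒ r = 3
n=4, r=3 ⇒ 1 dimensionless group

1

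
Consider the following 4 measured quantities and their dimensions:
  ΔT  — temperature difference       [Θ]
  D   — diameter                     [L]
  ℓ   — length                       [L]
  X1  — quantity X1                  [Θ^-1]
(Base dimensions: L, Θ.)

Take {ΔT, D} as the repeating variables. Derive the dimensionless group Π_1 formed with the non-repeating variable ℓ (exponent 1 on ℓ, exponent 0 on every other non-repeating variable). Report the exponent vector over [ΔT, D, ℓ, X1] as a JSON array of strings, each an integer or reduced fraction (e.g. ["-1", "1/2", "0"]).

Dimensional matrix (L×Θ by ΔT×D×ℓ×X1):
  L: [ 0  1  1  0]
  Θ: [ 1  0  0 -1]
RREF → pivots at {ΔT,D} ⇒ r = 2
Repeat: ΔT,D; free: ℓ,X1
RREF:
  r0: [   1    0    0   -1]
  r1: [   0    1    1    0]
Fix exponent of ℓ at 1, X1 at 0; solve each RREF row for its pivot's exponent:
  r0: exp(ΔT) + (0)·1 = 0 ⇒ exp(ΔT) = 0
  r1: exp(D) + (1)·1 = 0 ⇒ exp(D) = -1
Π_1 = D^-1 · ℓ

["0", "-1", "1", "0"]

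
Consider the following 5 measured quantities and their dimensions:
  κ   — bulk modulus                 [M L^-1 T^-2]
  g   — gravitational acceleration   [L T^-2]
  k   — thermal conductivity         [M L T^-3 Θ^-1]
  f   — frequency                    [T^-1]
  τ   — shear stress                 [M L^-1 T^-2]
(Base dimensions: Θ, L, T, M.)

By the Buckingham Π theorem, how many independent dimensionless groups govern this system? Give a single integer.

1

Dimensional matrix (Θ×L×T×M by κ×g×k×f×τ):
  Θ: [ 0  0 -1  0  0]
  L: [-1  1  1  0 -1]
  T: [-2 -2 -3 -1 -2]
  M: [ 1  0  1  0  1]
Echelon form has 4 nonzero rows (pivots: κ,g,k,f)
5 vars − rank 4 = 1 Π group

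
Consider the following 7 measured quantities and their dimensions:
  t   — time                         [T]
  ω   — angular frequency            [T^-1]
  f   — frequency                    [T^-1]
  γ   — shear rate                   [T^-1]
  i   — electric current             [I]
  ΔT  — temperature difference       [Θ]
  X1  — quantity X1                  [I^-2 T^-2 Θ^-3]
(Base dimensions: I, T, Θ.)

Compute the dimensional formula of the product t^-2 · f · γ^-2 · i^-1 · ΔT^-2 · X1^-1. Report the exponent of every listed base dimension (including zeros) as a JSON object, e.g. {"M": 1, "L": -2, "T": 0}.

{"I": 1, "T": 1, "Θ": 1}

Exponent matrix [I,T,Θ] × [t,ω,f,γ,i,ΔT,X1]:
  I: [ 0  0  0  0  1  0 -2]
  T: [ 1 -1 -1 -1  0  0 -2]
  Θ: [ 0  0  0  0  0  1 -3]
  [I]: (-2)·0+(1)·0+(-2)·0+(-1)·1+(-2)·0+(-1)·-2 = 1
  [T]: (-2)·1+(1)·-1+(-2)·-1+(-1)·0+(-2)·0+(-1)·-2 = 1
  [Θ]: (-2)·0+(1)·0+(-2)·0+(-1)·0+(-2)·1+(-1)·-3 = 1
⇒ I T Θ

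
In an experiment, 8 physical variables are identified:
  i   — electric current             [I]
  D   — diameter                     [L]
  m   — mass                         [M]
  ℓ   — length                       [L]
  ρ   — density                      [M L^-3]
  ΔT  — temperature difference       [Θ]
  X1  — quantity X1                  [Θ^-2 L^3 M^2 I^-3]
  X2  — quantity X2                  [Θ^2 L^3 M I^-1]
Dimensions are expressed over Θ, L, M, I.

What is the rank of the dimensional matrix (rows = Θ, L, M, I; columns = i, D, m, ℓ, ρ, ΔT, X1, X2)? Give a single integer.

4

Dimensional matrix (Θ×L×M×I by i×D×m×ℓ×ρ×ΔT×X1×X2):
  Θ: [ 0  0  0  0  0  1 -2  2]
  L: [ 0  1  0  1 -3  0  3  3]
  M: [ 0  0  1  0  1  0  2  1]
  I: [ 1  0  0  0  0  0 -3 -1]
Echelon form has 4 nonzero rows (pivots: i,D,m,ΔT)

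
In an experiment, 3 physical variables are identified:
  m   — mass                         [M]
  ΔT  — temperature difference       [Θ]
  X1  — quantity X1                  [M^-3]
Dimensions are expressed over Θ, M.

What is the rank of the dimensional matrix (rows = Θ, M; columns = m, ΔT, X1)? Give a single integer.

Exponent matrix [Θ,M] × [m,ΔT,X1]:
  Θ: [ 0  1  0]
  M: [ 1  0 -3]
Row reduction gives pivot columns m,ΔT; rank = 2

2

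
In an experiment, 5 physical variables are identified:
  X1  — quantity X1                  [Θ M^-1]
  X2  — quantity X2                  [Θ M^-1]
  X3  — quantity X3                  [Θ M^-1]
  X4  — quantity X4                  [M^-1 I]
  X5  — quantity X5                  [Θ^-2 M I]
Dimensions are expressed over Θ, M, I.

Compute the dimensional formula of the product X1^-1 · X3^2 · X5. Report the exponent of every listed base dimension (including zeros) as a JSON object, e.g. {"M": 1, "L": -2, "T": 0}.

{"Θ": -1, "M": 0, "I": 1}

Write exponents as rows Θ,M,I / cols X1,X2,X3,X4,X5:
  Θ: [ 1  1  1  0 -2]
  M: [-1 -1 -1 -1  1]
  I: [ 0  0  0  1  1]
  [Θ]: (-1)·1+(2)·1+(1)·-2 = -1
  [M]: (-1)·-1+(2)·-1+(1)·1 = 0
  [I]: (-1)·0+(2)·0+(1)·1 = 1
⇒ Θ^-1 I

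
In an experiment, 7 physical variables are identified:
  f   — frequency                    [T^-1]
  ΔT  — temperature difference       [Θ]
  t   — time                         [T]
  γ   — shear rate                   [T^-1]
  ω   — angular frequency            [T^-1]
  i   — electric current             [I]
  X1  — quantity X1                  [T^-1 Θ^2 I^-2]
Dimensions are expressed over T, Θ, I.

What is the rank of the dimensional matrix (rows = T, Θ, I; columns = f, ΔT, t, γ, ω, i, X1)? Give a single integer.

3

Dimensional matrix (T×Θ×I by f×ΔT×t×γ×ω×i×X1):
  T: [-1  0  1 -1 -1  0 -1]
  Θ: [ 0  1  0  0  0  0  2]
  I: [ 0  0  0  0  0  1 -2]
Row reduction gives pivot columns f,ΔT,i; rank = 3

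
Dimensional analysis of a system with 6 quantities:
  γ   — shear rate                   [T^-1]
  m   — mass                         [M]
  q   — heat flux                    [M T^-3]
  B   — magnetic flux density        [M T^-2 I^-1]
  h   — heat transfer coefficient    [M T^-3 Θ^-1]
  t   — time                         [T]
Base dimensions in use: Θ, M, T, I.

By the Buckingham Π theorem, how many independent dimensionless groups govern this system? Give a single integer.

2

Dimensional matrix (Θ×M×T×I by γ×m×q×B×h×t):
  Θ: [ 0  0  0  0 -1  0]
  M: [ 0  1  1  1  1  0]
  T: [-1  0 -3 -2 -3  1]
  I: [ 0  0  0 -1  0  0]
RREF → pivots at {γ,m,B,h} ⇒ r = 4
n=6, r=4 ⇒ 2 dimensionless groups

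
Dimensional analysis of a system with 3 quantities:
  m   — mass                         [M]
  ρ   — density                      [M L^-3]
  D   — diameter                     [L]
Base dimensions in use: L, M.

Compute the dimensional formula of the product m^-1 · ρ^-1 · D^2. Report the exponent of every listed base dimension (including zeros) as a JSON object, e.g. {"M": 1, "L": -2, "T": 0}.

{"L": 5, "M": -2}

Exponent matrix [L,M] × [m,ρ,D]:
  L: [ 0 -3  1]
  M: [ 1  1  0]
  [L]: (-1)·0+(-1)·-3+(2)·1 = 5
  [M]: (-1)·1+(-1)·1+(2)·0 = -2
⇒ L^5 M^-2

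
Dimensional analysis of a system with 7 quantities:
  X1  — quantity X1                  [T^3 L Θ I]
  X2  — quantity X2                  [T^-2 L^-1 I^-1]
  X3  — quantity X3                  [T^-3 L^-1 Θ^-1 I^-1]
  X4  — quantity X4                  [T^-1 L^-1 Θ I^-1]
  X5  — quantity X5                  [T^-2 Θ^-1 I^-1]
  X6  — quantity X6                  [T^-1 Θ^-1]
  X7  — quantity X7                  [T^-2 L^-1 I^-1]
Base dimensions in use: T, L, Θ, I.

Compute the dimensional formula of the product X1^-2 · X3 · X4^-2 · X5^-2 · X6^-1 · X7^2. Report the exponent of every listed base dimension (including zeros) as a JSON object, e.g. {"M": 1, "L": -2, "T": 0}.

{"T": -6, "L": -3, "Θ": -2, "I": -1}

Write exponents as rows T,L,Θ,I / cols X1,X2,X3,X4,X5,X6,X7:
  T: [ 3 -2 -3 -1 -2 -1 -2]
  L: [ 1 -1 -1 -1  0  0 -1]
  Θ: [ 1  0 -1  1 -1 -1  0]
  I: [ 1 -1 -1 -1 -1  0 -1]
  [T]: (-2)·3+(1)·-3+(-2)·-1+(-2)·-2+(-1)·-1+(2)·-2 = -6
  [L]: (-2)·1+(1)·-1+(-2)·-1+(-2)·0+(-1)·0+(2)·-1 = -3
  [Θ]: (-2)·1+(1)·-1+(-2)·1+(-2)·-1+(-1)·-1+(2)·0 = -2
  [I]: (-2)·1+(1)·-1+(-2)·-1+(-2)·-1+(-1)·0+(2)·-1 = -1
⇒ T^-6 L^-3 Θ^-2 I^-1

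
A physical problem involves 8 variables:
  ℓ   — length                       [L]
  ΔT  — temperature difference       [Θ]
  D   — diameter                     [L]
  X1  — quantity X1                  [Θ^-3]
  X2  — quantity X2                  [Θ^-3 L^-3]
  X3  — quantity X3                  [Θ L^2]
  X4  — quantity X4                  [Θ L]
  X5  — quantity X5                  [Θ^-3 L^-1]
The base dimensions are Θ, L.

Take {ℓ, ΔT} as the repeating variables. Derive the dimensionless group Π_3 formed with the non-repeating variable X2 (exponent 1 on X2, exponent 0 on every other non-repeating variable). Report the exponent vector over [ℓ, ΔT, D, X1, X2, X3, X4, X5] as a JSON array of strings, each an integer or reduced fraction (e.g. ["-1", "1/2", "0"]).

["3", "3", "0", "0", "1", "0", "0", "0"]

Write exponents as rows Θ,L / cols ℓ,ΔT,D,X1,X2,X3,X4,X5:
  Θ: [ 0  1  0 -3 -3  1  1 -3]
  L: [ 1  0  1  0 -3  2  1 -1]
Row reduction gives pivot columns ℓ,ΔT; rank = 2
Repeat: ℓ,ΔT; free: D,X1,X2,X3,X4,X5
RREF:
  r0: [   1    0    1    0   -3    2    1   -1]
  r1: [   0    1    0   -3   -3    1    1   -3]
Fix exponent of X2 at 1, D at 0, X1 at 0, X3 at 0, X4 at 0, X5 at 0; solve each RREF row for its pivot's exponent:
  r0: exp(ℓ) + (-3)·1 = 0 ⇒ exp(ℓ) = 3
  r1: exp(ΔT) + (-3)·1 = 0 ⇒ exp(ΔT) = 3
Π_3 = ℓ^3 · ΔT^3 · X2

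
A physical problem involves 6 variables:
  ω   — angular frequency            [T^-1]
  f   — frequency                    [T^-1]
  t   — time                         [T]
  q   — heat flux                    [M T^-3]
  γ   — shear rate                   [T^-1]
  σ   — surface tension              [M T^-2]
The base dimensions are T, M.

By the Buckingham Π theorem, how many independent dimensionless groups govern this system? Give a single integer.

Write exponents as rows T,M / cols ω,f,t,q,γ,σ:
  T: [-1 -1  1 -3 -1 -2]
  M: [ 0  0  0  1  0  1]
Row reduction gives pivot columns ω,q; rank = 2
Π count = n − r = 6 − 2 = 4

4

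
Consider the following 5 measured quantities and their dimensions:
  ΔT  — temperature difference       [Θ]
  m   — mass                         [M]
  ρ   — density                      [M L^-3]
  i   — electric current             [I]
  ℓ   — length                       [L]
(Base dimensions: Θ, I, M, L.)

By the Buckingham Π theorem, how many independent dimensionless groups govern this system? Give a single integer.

Dimensional matrix (Θ×I×M×L by ΔT×m×ρ×i×ℓ):
  Θ: [ 1  0  0  0  0]
  I: [ 0  0  0  1  0]
  M: [ 0  1  1  0  0]
  L: [ 0  0 -3  0  1]
Echelon form has 4 nonzero rows (pivots: ΔT,m,ρ,i)
Π count = n − r = 5 − 4 = 1

1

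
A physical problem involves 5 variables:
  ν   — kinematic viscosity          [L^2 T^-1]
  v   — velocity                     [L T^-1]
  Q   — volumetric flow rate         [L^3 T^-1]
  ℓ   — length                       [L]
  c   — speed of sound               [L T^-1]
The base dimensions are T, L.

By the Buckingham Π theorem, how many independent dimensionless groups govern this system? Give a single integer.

3

Write exponents as rows T,L / cols ν,v,Q,ℓ,c:
  T: [-1 -1 -1  0 -1]
  L: [ 2  1  3  1  1]
Echelon form has 2 nonzero rows (pivots: ν,v)
n=5, r=2 ⇒ 3 dimensionless groups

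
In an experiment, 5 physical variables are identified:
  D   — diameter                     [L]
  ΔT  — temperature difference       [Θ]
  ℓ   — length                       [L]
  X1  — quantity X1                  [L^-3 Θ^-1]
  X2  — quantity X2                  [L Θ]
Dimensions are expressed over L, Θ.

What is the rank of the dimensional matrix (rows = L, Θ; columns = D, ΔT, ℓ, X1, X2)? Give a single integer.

Write exponents as rows L,Θ / cols D,ΔT,ℓ,X1,X2:
  L: [ 1  0  1 -3  1]
  Θ: [ 0  1  0 -1  1]
RREF → pivots at {D,ΔT} ⇒ r = 2

2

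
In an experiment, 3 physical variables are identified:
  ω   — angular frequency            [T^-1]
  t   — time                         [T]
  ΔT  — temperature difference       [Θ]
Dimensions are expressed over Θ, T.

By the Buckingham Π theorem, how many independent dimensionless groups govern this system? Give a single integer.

1

Dimensional matrix (Θ×T by ω×t×ΔT):
  Θ: [ 0  0  1]
  T: [-1  1  0]
Row reduction gives pivot columns ω,ΔT; rank = 2
n=3, r=2 ⇒ 1 dimensionless group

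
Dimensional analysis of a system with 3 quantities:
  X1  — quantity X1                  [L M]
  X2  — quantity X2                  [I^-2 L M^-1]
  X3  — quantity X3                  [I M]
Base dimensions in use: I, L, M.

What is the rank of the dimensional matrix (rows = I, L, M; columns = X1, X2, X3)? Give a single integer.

2

Exponent matrix [I,L,M] × [X1,X2,X3]:
  I: [ 0 -2  1]
  L: [ 1  1  0]
  M: [ 1 -1  1]
Row reduction gives pivot columns X1,X2; rank = 2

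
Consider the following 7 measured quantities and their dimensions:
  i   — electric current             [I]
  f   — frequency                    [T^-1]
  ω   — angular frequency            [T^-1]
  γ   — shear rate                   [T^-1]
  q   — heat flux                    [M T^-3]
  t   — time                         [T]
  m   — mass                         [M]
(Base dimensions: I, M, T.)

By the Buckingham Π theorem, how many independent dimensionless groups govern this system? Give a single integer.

4

Dimensional matrix (I×M×T by i×f×ω×γ×q×t×m):
  I: [ 1  0  0  0  0  0  0]
  M: [ 0  0  0  0  1  0  1]
  T: [ 0 -1 -1 -1 -3  1  0]
Echelon form has 3 nonzero rows (pivots: i,f,q)
n=7, r=3 ⇒ 4 dimensionless groups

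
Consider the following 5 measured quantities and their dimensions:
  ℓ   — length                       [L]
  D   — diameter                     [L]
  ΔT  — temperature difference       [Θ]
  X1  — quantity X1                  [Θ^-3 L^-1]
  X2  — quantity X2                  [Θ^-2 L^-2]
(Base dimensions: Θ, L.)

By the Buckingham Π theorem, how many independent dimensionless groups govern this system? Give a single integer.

Exponent matrix [Θ,L] × [ℓ,D,ΔT,X1,X2]:
  Θ: [ 0  0  1 -3 -2]
  L: [ 1  1  0 -1 -2]
RREF → pivots at {ℓ,ΔT} ⇒ r = 2
n=5, r=2 ⇒ 3 dimensionless groups

3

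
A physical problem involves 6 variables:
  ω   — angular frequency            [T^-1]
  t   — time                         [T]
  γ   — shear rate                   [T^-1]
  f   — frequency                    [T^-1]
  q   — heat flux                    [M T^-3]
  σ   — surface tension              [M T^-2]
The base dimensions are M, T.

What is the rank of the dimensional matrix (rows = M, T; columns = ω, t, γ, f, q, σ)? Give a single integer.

2

Write exponents as rows M,T / cols ω,t,γ,f,q,σ:
  M: [ 0  0  0  0  1  1]
  T: [-1  1 -1 -1 -3 -2]
Row reduction gives pivot columns ω,q; rank = 2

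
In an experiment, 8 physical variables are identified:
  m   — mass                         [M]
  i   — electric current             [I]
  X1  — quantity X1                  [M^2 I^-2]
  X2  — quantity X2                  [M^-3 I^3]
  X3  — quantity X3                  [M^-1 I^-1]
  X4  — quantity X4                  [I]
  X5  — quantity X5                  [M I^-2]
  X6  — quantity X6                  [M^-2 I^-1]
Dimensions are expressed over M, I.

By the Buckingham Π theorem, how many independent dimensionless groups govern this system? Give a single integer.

Write exponents as rows M,I / cols m,i,X1,X2,X3,X4,X5,X6:
  M: [ 1  0  2 -3 -1  0  1 -2]
  I: [ 0  1 -2  3 -1  1 -2 -1]
Echelon form has 2 nonzero rows (pivots: m,i)
8 vars − rank 2 = 6 Π groups

6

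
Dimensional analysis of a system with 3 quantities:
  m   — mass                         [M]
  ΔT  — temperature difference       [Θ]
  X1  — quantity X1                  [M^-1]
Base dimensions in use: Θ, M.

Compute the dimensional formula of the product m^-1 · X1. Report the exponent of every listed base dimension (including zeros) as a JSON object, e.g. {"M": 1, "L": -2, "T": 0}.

Write exponents as rows Θ,M / cols m,ΔT,X1:
  Θ: [ 0  1  0]
  M: [ 1  0 -1]
  [Θ]: (-1)·0+(1)·0 = 0
  [M]: (-1)·1+(1)·-1 = -2
⇒ M^-2

{"Θ": 0, "M": -2}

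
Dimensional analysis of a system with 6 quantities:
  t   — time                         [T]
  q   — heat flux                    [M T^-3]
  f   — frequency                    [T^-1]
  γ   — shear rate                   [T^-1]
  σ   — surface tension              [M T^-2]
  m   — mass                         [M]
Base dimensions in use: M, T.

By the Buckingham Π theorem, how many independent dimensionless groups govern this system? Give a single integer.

Dimensional matrix (M×T by t×q×f×γ×σ×m):
  M: [ 0  1  0  0  1  1]
  T: [ 1 -3 -1 -1 -2  0]
RREF → pivots at {t,q} ⇒ r = 2
n=6, r=2 ⇒ 4 dimensionless groups

4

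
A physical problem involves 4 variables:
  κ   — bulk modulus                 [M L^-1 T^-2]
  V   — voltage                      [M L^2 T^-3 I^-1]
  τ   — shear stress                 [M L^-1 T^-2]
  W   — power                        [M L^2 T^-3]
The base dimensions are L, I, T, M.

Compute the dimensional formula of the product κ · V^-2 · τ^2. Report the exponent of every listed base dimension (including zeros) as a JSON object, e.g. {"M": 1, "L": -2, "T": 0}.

Exponent matrix [L,I,T,M] × [κ,V,τ,W]:
  L: [-1  2 -1  2]
  I: [ 0 -1  0  0]
  T: [-2 -3 -2 -3]
  M: [ 1  1  1  1]
  [L]: (1)·-1+(-2)·2+(2)·-1 = -7
  [I]: (1)·0+(-2)·-1+(2)·0 = 2
  [T]: (1)·-2+(-2)·-3+(2)·-2 = 0
  [M]: (1)·1+(-2)·1+(2)·1 = 1
⇒ L^-7 I^2 M

{"L": -7, "I": 2, "T": 0, "M": 1}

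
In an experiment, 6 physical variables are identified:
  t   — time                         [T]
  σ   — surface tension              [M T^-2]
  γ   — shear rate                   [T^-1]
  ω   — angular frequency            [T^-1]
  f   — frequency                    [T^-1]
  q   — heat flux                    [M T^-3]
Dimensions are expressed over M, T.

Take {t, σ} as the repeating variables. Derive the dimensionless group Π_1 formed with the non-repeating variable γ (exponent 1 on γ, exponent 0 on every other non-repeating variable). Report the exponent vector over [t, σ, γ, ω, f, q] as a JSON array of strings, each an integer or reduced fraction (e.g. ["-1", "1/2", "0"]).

Exponent matrix [M,T] × [t,σ,γ,ω,f,q]:
  M: [ 0  1  0  0  0  1]
  T: [ 1 -2 -1 -1 -1 -3]
Row reduction gives pivot columns t,σ; rank = 2
Repeat: t,σ; free: γ,ω,f,q
RREF:
  r0: [   1    0   -1   -1   -1   -1]
  r1: [   0    1    0    0    0    1]
Fix exponent of γ at 1, ω at 0, f at 0, q at 0; solve each RREF row for its pivot's exponent:
  r0: exp(t) + (-1)·1 = 0 ⇒ exp(t) = 1
  r1: exp(σ) + (0)·1 = 0 ⇒ exp(σ) = 0
Π_1 = t · γ

["1", "0", "1", "0", "0", "0"]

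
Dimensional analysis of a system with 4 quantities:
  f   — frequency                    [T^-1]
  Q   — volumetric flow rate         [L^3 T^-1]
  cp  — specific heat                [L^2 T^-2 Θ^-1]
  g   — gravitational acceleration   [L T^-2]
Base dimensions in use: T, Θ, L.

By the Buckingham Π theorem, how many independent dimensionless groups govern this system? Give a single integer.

Dimensional matrix (T×Θ×L by f×Q×cp×g):
  T: [-1 -1 -2 -2]
  Θ: [ 0  0 -1  0]
  L: [ 0  3  2  1]
Echelon form has 3 nonzero rows (pivots: f,Q,cp)
n=4, r=3 ⇒ 1 dimensionless group

1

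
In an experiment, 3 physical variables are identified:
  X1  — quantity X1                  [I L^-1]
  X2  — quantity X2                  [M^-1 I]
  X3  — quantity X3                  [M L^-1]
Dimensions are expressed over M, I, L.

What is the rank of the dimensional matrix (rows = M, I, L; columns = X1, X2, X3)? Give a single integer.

2

Write exponents as rows M,I,L / cols X1,X2,X3:
  M: [ 0 -1  1]
  I: [ 1  1  0]
  L: [-1  0 -1]
Echelon form has 2 nonzero rows (pivots: X1,X2)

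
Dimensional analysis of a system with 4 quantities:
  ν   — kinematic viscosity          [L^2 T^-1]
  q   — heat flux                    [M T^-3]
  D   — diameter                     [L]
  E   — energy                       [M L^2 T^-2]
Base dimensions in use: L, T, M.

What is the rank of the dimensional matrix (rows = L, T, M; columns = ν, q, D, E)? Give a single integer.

Dimensional matrix (L×T×M by ν×q×D×E):
  L: [ 2  0  1  2]
  T: [-1 -3  0 -2]
  M: [ 0  1  0  1]
RREF → pivots at {ν,q,D} ⇒ r = 3

3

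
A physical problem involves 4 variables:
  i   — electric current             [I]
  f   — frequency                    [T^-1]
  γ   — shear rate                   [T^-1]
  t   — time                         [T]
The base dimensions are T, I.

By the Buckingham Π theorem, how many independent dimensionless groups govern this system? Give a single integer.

Exponent matrix [T,I] × [i,f,γ,t]:
  T: [ 0 -1 -1  1]
  I: [ 1  0  0  0]
Row reduction gives pivot columns i,f; rank = 2
4 vars − rank 2 = 2 Π groups

2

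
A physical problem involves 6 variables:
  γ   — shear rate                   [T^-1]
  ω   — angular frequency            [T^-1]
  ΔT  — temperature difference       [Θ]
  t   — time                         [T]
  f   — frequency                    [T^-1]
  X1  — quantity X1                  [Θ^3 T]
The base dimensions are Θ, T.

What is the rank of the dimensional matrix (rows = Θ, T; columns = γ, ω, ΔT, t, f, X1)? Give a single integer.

Write exponents as rows Θ,T / cols γ,ω,ΔT,t,f,X1:
  Θ: [ 0  0  1  0  0  3]
  T: [-1 -1  0  1 -1  1]
Row reduction gives pivot columns γ,ΔT; rank = 2

2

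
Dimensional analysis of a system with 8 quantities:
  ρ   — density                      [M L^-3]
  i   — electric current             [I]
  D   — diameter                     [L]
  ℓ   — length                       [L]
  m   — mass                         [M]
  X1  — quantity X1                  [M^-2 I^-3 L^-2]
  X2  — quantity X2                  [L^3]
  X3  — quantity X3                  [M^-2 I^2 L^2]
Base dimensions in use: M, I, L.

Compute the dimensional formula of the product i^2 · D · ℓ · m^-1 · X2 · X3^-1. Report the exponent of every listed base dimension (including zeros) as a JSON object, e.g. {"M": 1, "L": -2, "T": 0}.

Write exponents as rows M,I,L / cols ρ,i,D,ℓ,m,X1,X2,X3:
  M: [ 1  0  0  0  1 -2  0 -2]
  I: [ 0  1  0  0  0 -3  0  2]
  L: [-3  0  1  1  0 -2  3  2]
  [M]: (2)·0+(1)·0+(1)·0+(-1)·1+(1)·0+(-1)·-2 = 1
  [I]: (2)·1+(1)·0+(1)·0+(-1)·0+(1)·0+(-1)·2 = 0
  [L]: (2)·0+(1)·1+(1)·1+(-1)·0+(1)·3+(-1)·2 = 3
⇒ M L^3

{"M": 1, "I": 0, "L": 3}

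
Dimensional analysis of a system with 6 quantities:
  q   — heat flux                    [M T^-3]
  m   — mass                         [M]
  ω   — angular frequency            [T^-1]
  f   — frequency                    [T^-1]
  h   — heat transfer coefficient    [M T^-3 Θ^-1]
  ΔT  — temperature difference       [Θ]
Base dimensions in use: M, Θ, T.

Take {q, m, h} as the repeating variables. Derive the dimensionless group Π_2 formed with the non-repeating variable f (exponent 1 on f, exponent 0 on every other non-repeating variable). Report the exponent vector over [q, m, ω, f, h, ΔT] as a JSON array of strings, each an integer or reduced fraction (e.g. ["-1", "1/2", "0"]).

["-1/3", "1/3", "0", "1", "0", "0"]

Write exponents as rows M,Θ,T / cols q,m,ω,f,h,ΔT:
  M: [ 1  1  0  0  1  0]
  Θ: [ 0  0  0  0 -1  1]
  T: [-3  0 -1 -1 -3  0]
RREF → pivots at {q,m,h} ⇒ r = 3
Repeat: q,m,h; free: ω,f,ΔT
RREF:
  r0: [   1    0  1/3  1/3    0    1]
  r1: [   0    1 -1/3 -1/3    0    0]
  r2: [   0    0    0    0    1   -1]
Fix exponent of f at 1, ω at 0, ΔT at 0; solve each RREF row for its pivot's exponent:
  r0: exp(q) + (1/3)·1 = 0 ⇒ exp(q) = -1/3
  r1: exp(m) + (-1/3)·1 = 0 ⇒ exp(m) = 1/3
  r2: exp(h) + (0)·1 = 0 ⇒ exp(h) = 0
Π_2 = q^(-1/3) · m^(1/3) · f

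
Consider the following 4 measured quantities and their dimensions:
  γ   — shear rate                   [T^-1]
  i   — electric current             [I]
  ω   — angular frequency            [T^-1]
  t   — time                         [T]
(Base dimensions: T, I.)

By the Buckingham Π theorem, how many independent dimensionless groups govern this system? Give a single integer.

Dimensional matrix (T×I by γ×i×ω×t):
  T: [-1  0 -1  1]
  I: [ 0  1  0  0]
Echelon form has 2 nonzero rows (pivots: γ,i)
Π count = n − r = 4 − 2 = 2

2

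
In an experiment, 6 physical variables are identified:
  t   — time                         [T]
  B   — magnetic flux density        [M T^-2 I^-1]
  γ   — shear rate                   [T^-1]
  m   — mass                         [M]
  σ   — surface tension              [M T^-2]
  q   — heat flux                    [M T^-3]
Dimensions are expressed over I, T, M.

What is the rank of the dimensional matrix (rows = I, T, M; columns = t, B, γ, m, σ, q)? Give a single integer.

3

Dimensional matrix (I×T×M by t×B×γ×m×σ×q):
  I: [ 0 -1  0  0  0  0]
  T: [ 1 -2 -1  0 -2 -3]
  M: [ 0  1  0  1  1  1]
Row reduction gives pivot columns t,B,m; rank = 3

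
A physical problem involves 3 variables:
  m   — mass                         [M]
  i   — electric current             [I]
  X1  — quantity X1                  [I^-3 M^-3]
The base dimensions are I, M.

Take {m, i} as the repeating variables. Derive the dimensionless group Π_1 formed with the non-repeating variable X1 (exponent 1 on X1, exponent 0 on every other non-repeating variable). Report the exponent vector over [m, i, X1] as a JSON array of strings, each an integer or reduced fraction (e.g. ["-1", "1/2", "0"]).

Write exponents as rows I,M / cols m,i,X1:
  I: [ 0  1 -3]
  M: [ 1  0 -3]
RREF → pivots at {m,i} ⇒ r = 2
Pivot set = {m,i}, free = {X1}
RREF:
  r0: [   1    0   -3]
  r1: [   0    1   -3]
Fix exponent of X1 at 1; solve each RREF row for its pivot's exponent:
  r0: exp(m) + (-3)·1 = 0 ⇒ exp(m) = 3
  r1: exp(i) + (-3)·1 = 0 ⇒ exp(i) = 3
Π_1 = m^3 · i^3 · X1

["3", "3", "1"]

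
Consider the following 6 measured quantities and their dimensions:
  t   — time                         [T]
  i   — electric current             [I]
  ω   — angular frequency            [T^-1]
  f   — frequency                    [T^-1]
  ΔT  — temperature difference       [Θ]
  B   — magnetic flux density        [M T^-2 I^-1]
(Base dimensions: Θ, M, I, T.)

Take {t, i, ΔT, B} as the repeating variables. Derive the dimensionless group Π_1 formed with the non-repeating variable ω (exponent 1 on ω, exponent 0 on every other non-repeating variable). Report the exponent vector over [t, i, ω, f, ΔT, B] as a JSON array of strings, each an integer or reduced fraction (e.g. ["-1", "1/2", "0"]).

Write exponents as rows Θ,M,I,T / cols t,i,ω,f,ΔT,B:
  Θ: [ 0  0  0  0  1  0]
  M: [ 0  0  0  0  0  1]
  I: [ 0  1  0  0  0 -1]
  T: [ 1  0 -1 -1  0 -2]
Row reduction gives pivot columns t,i,ΔT,B; rank = 4
Pivot set = {t,i,ΔT,B}, free = {ω,f}
RREF:
  r0: [   1    0   -1   -1    0    0]
  r1: [   0    1    0    0    0    0]
  r2: [   0    0    0    0    1    0]
  r3: [   0    0    0    0    0    1]
Fix exponent of ω at 1, f at 0; solve each RREF row for its pivot's exponent:
  r0: exp(t) + (-1)·1 = 0 ⇒ exp(t) = 1
  r1: exp(i) + (0)·1 = 0 ⇒ exp(i) = 0
  r2: exp(ΔT) + (0)·1 = 0 ⇒ exp(ΔT) = 0
  r3: exp(B) + (0)·1 = 0 ⇒ exp(B) = 0
Π_1 = t · ω

["1", "0", "1", "0", "0", "0"]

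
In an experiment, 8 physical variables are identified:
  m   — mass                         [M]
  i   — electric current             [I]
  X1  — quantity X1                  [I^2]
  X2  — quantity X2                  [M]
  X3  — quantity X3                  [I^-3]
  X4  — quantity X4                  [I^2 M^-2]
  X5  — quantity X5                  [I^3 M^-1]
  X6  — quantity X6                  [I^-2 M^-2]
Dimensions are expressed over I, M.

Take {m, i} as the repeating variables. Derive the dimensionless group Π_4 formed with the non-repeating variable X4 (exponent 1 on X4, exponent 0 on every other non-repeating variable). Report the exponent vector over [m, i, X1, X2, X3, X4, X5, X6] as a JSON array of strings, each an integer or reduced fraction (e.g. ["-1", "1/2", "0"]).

Write exponents as rows I,M / cols m,i,X1,X2,X3,X4,X5,X6:
  I: [ 0  1  2  0 -3  2  3 -2]
  M: [ 1  0  0  1  0 -2 -1 -2]
Row reduction gives pivot columns m,i; rank = 2
Pivot set = {m,i}, free = {X1,X2,X3,X4,X5,X6}
RREF:
  r0: [   1    0    0    1    0   -2   -1   -2]
  r1: [   0    1    2    0   -3    2    3   -2]
Fix exponent of X4 at 1, X1 at 0, X2 at 0, X3 at 0, X5 at 0, X6 at 0; solve each RREF row for its pivot's exponent:
  r0: exp(m) + (-2)·1 = 0 ⇒ exp(m) = 2
  r1: exp(i) + (2)·1 = 0 ⇒ exp(i) = -2
Π_4 = m^2 · i^-2 · X4

["2", "-2", "0", "0", "0", "1", "0", "0"]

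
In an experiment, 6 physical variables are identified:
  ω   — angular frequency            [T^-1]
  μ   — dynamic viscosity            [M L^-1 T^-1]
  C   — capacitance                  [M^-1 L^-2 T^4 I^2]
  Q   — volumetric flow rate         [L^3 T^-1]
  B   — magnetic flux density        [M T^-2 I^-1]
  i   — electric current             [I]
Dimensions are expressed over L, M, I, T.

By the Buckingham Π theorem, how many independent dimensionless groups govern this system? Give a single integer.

2

Exponent matrix [L,M,I,T] × [ω,μ,C,Q,B,i]:
  L: [ 0 -1 -2  3  0  0]
  M: [ 0  1 -1  0  1  0]
  I: [ 0  0  2  0 -1  1]
  T: [-1 -1  4 -1 -2  0]
Row reduction gives pivot columns ω,μ,C,Q; rank = 4
Π count = n − r = 6 − 4 = 2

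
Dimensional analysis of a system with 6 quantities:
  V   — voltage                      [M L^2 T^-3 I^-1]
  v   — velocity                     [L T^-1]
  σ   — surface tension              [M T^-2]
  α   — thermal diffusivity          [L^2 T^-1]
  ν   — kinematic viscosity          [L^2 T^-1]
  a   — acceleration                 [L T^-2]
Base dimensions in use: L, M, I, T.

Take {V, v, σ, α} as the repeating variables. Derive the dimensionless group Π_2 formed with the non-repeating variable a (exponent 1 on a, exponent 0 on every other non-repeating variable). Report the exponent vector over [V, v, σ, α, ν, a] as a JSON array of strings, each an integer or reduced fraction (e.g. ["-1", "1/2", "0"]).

Exponent matrix [L,M,I,T] × [V,v,σ,α,ν,a]:
  L: [ 2  1  0  2  2  1]
  M: [ 1  0  1  0  0  0]
  I: [-1  0  0  0  0  0]
  T: [-3 -1 -2 -1 -1 -2]
RREF → pivots at {V,v,σ,α} ⇒ r = 4
Repeat: V,v,σ,α; free: ν,a
RREF:
  r0: [   1    0    0    0    0    0]
  r1: [   0    1    0    0    0    3]
  r2: [   0    0    1    0    0    0]
  r3: [   0    0    0    1    1   -1]
Fix exponent of a at 1, ν at 0; solve each RREF row for its pivot's exponent:
  r0: exp(V) + (0)·1 = 0 ⇒ exp(V) = 0
  r1: exp(v) + (3)·1 = 0 ⇒ exp(v) = -3
  r2: exp(σ) + (0)·1 = 0 ⇒ exp(σ) = 0
  r3: exp(α) + (-1)·1 = 0 ⇒ exp(α) = 1
Π_2 = v^-3 · α · a

["0", "-3", "0", "1", "0", "1"]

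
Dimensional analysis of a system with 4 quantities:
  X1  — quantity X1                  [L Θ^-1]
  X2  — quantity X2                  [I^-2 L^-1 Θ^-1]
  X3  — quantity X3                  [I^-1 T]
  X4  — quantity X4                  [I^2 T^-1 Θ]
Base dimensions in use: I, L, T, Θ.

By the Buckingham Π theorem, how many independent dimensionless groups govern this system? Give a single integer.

Write exponents as rows I,L,T,Θ / cols X1,X2,X3,X4:
  I: [ 0 -2 -1  2]
  L: [ 1 -1  0  0]
  T: [ 0  0  1 -1]
  Θ: [-1 -1  0  1]
Row reduction gives pivot columns X1,X2,X3; rank = 3
Π count = n − r = 4 − 3 = 1

1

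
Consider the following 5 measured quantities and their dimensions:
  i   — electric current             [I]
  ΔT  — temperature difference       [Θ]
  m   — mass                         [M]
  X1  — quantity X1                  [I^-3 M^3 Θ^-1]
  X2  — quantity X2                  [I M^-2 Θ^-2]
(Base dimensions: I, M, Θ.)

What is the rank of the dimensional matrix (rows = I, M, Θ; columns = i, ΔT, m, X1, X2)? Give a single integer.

3

Exponent matrix [I,M,Θ] × [i,ΔT,m,X1,X2]:
  I: [ 1  0  0 -3  1]
  M: [ 0  0  1  3 -2]
  Θ: [ 0  1  0 -1 -2]
RREF → pivots at {i,ΔT,m} ⇒ r = 3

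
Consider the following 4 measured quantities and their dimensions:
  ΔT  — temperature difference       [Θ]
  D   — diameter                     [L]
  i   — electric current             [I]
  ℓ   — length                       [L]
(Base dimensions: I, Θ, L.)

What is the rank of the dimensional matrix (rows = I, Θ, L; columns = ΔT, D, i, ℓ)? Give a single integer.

3

Dimensional matrix (I×Θ×L by ΔT×D×i×ℓ):
  I: [ 0  0  1  0]
  Θ: [ 1  0  0  0]
  L: [ 0  1  0  1]
Echelon form has 3 nonzero rows (pivots: ΔT,D,i)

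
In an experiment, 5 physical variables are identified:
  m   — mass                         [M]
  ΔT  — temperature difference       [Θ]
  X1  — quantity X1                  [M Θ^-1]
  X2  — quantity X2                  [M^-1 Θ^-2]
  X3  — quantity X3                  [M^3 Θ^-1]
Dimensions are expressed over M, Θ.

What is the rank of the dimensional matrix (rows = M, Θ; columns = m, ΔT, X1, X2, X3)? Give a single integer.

2

Write exponents as rows M,Θ / cols m,ΔT,X1,X2,X3:
  M: [ 1  0  1 -1  3]
  Θ: [ 0  1 -1 -2 -1]
Row reduction gives pivot columns m,ΔT; rank = 2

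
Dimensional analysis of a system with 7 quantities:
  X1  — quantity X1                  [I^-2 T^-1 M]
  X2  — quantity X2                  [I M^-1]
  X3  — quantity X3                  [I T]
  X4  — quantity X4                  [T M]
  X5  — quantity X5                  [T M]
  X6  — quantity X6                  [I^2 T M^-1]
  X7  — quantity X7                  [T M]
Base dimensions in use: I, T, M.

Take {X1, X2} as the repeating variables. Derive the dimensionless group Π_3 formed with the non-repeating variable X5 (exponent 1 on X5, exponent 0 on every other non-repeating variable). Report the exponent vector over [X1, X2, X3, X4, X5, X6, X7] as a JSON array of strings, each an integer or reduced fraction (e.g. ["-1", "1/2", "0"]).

Write exponents as rows I,T,M / cols X1,X2,X3,X4,X5,X6,X7:
  I: [-2  1  1  0  0  2  0]
  T: [-1  0  1  1  1  1  1]
  M: [ 1 -1  0  1  1 -1  1]
Echelon form has 2 nonzero rows (pivots: X1,X2)
Repeat: X1,X2; free: X3,X4,X5,X6,X7
RREF:
  r0: [   1    0   -1   -1   -1   -1   -1]
  r1: [   0    1   -1   -2   -2    0   -2]
  r2: [   0    0    0    0    0    0    0]
Fix exponent of X5 at 1, X3 at 0, X4 at 0, X6 at 0, X7 at 0; solve each RREF row for its pivot's exponent:
  r0: exp(X1) + (-1)·1 = 0 ⇒ exp(X1) = 1
  r1: exp(X2) + (-2)·1 = 0 ⇒ exp(X2) = 2
Π_3 = X1 · X2^2 · X5

["1", "2", "0", "0", "1", "0", "0"]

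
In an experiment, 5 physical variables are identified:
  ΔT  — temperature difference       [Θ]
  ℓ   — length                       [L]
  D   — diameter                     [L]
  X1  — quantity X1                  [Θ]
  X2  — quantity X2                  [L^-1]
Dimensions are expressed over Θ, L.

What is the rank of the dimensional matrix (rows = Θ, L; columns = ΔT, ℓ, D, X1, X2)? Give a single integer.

Write exponents as rows Θ,L / cols ΔT,ℓ,D,X1,X2:
  Θ: [ 1  0  0  1  0]
  L: [ 0  1  1  0 -1]
RREF → pivots at {ΔT,ℓ} ⇒ r = 2

2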